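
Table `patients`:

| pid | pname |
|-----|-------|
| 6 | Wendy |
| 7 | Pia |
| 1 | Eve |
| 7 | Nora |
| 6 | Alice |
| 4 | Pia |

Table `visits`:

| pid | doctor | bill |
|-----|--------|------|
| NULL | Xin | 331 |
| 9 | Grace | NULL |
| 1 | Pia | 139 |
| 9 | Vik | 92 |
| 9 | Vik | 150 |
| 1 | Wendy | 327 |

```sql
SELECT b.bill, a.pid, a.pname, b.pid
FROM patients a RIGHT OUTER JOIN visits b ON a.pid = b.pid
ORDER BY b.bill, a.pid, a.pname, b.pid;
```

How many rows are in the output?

6

RIGHT JOIN keeps every row from `visits`; unmatched rows get NULL for `patients`'s columns.
Matching on a.pid = b.pid. A NULL in a compared column never satisfies the condition.
- a (pid=6) has no partner in b.
- a (pid=7) has no partner in b.
- a (pid=1) pairs with 2 row(s) of b.
- a (pid=7) has no partner in b.
- a (pid=6) has no partner in b.
- a (pid=4) has no partner in b.
- plus 4 unmatched b row(s), each kept with NULL a columns.
Total: 2 matched + 4 padded = 6 rows.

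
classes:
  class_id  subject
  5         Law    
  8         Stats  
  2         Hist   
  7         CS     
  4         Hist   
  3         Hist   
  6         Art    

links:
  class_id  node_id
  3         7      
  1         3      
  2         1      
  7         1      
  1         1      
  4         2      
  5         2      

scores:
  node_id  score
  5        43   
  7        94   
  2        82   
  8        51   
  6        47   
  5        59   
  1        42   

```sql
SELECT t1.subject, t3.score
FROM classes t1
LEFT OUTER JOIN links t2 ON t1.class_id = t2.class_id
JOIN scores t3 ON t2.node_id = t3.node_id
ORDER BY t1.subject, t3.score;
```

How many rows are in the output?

Evaluate left to right. First `classes t1 LEFT JOIN links t2` on class_id: 7 row(s).
Then INNER JOIN `scores t3` on node_id: keep only rows whose t2.node_id appears in t3.
Result: 5 row(s).

5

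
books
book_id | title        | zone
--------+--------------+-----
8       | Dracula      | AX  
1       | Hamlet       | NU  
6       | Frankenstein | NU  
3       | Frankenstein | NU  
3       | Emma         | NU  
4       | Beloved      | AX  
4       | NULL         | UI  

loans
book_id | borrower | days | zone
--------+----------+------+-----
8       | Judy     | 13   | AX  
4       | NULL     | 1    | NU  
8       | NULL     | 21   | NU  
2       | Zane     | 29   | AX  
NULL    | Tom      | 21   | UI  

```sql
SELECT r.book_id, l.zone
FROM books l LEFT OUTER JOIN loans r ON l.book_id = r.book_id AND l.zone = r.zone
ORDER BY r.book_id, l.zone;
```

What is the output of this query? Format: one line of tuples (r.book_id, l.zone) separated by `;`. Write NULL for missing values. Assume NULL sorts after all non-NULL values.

LEFT JOIN keeps every row from `books`; unmatched rows get NULL for `loans`'s columns.
Matching on l.book_id = r.book_id AND l.zone = r.zone. A NULL in a compared column never satisfies the condition.
Matched pairs: 1; unmatched l rows kept: 6.

(8, AX); (NULL, AX); (NULL, NU); (NULL, NU); (NULL, NU); (NULL, NU); (NULL, UI)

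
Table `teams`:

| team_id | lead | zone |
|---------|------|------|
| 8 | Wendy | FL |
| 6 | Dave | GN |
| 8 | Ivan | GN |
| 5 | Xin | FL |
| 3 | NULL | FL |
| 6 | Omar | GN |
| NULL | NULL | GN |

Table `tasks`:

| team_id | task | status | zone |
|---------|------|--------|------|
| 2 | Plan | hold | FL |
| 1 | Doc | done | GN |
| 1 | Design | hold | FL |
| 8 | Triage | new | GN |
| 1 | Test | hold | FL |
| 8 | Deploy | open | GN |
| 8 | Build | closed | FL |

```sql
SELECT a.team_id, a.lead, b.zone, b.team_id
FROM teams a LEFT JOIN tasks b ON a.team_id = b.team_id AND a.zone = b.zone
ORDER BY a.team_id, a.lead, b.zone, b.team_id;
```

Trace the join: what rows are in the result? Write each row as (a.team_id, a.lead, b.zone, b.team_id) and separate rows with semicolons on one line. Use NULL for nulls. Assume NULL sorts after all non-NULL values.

LEFT JOIN keeps every row from `teams`; unmatched rows get NULL for `tasks`'s columns.
Matching on a.team_id = b.team_id AND a.zone = b.zone. A NULL in a compared column never satisfies the condition.
Matched pairs: 3; unmatched a rows kept: 5.

(3, NULL, NULL, NULL); (5, Xin, NULL, NULL); (6, Dave, NULL, NULL); (6, Omar, NULL, NULL); (8, Ivan, GN, 8); (8, Ivan, GN, 8); (8, Wendy, FL, 8); (NULL, NULL, NULL, NULL)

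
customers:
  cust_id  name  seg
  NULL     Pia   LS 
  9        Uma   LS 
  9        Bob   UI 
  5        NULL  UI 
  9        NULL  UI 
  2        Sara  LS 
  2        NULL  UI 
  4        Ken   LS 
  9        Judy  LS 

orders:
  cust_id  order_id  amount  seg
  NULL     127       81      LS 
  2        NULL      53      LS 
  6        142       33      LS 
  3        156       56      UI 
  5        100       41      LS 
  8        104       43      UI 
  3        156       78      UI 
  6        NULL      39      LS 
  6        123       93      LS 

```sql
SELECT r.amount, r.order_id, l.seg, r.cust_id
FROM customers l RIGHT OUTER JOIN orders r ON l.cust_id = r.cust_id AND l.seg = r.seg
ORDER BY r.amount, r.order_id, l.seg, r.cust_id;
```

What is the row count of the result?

9

RIGHT JOIN keeps every row from `orders`; unmatched rows get NULL for `customers`'s columns.
Matching on l.cust_id = r.cust_id AND l.seg = r.seg. A NULL in a compared column never satisfies the condition.
Matched pairs: 1; unmatched r rows kept: 8.
Total: 1 matched + 8 padded = 9 rows.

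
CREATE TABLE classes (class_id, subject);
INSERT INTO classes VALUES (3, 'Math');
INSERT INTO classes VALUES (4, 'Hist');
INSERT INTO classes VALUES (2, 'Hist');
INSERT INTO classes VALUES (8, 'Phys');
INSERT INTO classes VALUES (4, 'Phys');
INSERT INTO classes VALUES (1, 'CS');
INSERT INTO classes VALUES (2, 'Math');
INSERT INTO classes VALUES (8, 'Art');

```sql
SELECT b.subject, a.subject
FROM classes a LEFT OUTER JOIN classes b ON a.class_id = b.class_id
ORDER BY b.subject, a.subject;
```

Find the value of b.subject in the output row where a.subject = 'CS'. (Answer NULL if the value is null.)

CS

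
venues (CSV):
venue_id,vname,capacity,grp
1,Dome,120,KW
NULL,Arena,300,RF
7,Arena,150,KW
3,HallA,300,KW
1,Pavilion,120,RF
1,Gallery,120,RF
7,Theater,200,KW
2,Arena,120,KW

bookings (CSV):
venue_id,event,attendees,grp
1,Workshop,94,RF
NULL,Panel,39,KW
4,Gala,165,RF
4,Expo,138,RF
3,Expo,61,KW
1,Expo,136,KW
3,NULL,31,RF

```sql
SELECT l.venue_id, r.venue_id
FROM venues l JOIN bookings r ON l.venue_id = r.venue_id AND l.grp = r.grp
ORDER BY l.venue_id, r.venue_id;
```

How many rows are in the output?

INNER JOIN keeps only pairs where the ON condition holds.
Matching on l.venue_id = r.venue_id AND l.grp = r.grp. A NULL in a compared column never satisfies the condition.
Matched pairs: 4.
Total: 4 rows.

4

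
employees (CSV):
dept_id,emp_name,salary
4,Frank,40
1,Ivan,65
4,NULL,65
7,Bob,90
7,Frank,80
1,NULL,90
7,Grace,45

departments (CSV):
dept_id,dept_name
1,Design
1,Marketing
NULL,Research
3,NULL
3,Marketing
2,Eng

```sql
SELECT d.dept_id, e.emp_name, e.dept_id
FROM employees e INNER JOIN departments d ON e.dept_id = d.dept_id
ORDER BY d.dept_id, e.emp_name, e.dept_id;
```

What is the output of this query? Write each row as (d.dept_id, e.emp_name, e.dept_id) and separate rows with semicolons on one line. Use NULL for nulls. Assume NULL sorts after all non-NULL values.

INNER JOIN keeps only pairs where the ON condition holds.
Matching on e.dept_id = d.dept_id. A NULL in a compared column never satisfies the condition.
- e row (dept_id=4): no match → dropped.
- e row (dept_id=1): matches 2 d row(s) → 2 output row(s).
- e row (dept_id=4): no match → dropped.
- e row (dept_id=7): no match → dropped.
- e row (dept_id=7): no match → dropped.
- e row (dept_id=1): matches 2 d row(s) → 2 output row(s).
- e row (dept_id=7): no match → dropped.
After projecting and ordering:
d.dept_id | e.emp_name | e.dept_id
1 | Ivan | 1
1 | Ivan | 1
1 | NULL | 1
1 | NULL | 1

(1, Ivan, 1); (1, Ivan, 1); (1, NULL, 1); (1, NULL, 1)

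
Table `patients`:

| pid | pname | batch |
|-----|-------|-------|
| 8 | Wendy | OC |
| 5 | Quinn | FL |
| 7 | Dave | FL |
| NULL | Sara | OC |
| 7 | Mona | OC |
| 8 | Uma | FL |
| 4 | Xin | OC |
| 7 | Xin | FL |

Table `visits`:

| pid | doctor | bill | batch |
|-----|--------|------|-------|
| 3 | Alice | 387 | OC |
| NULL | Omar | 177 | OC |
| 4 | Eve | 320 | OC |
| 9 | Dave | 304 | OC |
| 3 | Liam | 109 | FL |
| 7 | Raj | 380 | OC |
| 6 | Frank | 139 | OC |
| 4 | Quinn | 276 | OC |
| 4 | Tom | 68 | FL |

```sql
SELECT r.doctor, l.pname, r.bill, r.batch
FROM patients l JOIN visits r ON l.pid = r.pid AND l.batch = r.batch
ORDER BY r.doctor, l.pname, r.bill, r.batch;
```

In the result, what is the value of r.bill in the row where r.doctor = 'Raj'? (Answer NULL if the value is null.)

380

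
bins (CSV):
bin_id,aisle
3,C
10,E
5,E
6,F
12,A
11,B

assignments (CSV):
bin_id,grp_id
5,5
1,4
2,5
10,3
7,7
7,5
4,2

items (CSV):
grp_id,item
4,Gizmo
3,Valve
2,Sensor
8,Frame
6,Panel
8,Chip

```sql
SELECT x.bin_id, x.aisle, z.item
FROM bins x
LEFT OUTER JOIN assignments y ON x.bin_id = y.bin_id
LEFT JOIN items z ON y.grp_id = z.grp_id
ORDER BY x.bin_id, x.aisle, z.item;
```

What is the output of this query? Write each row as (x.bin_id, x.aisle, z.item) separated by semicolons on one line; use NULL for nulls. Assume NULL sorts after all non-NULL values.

(3, C, NULL); (5, E, NULL); (6, F, NULL); (10, E, Valve); (11, B, NULL); (12, A, NULL)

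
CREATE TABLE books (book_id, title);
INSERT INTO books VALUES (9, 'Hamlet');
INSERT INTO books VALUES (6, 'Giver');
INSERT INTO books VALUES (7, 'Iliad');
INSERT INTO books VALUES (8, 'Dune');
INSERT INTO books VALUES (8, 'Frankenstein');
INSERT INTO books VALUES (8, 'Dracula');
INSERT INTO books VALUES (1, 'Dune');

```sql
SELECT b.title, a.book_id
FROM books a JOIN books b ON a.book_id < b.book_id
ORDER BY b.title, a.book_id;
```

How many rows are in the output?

INNER JOIN keeps only pairs where the ON condition holds.
Matching on a.book_id < b.book_id.
- a[0] book_id=9 → no match; dropped.
- a[1] book_id=6 → 5 match(es) in b → 5 row(s).
- a[2] book_id=7 → 4 match(es) in b → 4 row(s).
- a[3] book_id=8 → 1 match(es) in b → 1 row(s).
- a[4] book_id=8 → 1 match(es) in b → 1 row(s).
- a[5] book_id=8 → 1 match(es) in b → 1 row(s).
- a[6] book_id=1 → 6 match(es) in b → 6 row(s).
Total: 18 rows.

18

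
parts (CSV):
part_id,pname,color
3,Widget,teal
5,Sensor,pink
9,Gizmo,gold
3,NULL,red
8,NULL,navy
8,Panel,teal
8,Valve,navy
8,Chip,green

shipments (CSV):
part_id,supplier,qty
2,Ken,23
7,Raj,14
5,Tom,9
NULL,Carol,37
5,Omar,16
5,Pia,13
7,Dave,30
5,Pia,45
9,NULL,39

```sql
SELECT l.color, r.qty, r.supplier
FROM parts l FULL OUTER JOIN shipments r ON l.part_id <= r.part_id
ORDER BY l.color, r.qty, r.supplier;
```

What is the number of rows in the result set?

28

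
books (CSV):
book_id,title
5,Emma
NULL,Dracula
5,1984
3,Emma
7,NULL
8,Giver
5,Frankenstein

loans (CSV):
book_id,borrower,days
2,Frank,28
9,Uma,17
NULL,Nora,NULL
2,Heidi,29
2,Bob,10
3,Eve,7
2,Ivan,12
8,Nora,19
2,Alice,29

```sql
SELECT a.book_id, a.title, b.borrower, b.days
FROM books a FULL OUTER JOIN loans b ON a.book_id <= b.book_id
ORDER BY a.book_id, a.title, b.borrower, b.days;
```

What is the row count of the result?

20

FULL OUTER JOIN keeps every row from both sides; unmatched rows get NULL for the other side's columns.
Matching on a.book_id <= b.book_id. A NULL in a compared column never satisfies the condition.
- book_id=5: 2 matching b row(s), so 2 row(s) emitted.
- book_id=NULL: no b row matches, row kept with b columns NULL.
- book_id=5: 2 matching b row(s), so 2 row(s) emitted.
- book_id=3: 3 matching b row(s), so 3 row(s) emitted.
- book_id=7: 2 matching b row(s), so 2 row(s) emitted.
- book_id=8: 2 matching b row(s), so 2 row(s) emitted.
- book_id=5: 2 matching b row(s), so 2 row(s) emitted.
- plus 6 unmatched b row(s), each kept with NULL a columns.
Total: 13 matched + 7 padded = 20 rows.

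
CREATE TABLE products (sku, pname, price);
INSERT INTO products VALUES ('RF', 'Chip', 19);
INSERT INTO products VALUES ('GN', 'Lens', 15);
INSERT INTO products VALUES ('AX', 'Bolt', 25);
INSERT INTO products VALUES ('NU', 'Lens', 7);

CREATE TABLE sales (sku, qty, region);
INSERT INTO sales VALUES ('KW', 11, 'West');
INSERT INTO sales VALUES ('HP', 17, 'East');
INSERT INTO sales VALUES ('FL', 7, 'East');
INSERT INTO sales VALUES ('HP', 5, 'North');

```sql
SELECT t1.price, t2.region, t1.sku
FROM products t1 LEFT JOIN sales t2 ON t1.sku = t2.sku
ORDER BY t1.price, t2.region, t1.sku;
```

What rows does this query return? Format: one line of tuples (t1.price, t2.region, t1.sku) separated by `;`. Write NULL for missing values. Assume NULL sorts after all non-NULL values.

(7, NULL, NU); (15, NULL, GN); (19, NULL, RF); (25, NULL, AX)

LEFT JOIN keeps every row from `products`; unmatched rows get NULL for `sales`'s columns.
Matching on t1.sku = t2.sku.
- t1 (sku=RF) has no partner → padded with NULL.
- t1 (sku=GN) has no partner → padded with NULL.
- t1 (sku=AX) has no partner → padded with NULL.
- t1 (sku=NU) has no partner → padded with NULL.
After projecting and ordering:
t1.price | t2.region | t1.sku
7 | NULL | NU
15 | NULL | GN
19 | NULL | RF
25 | NULL | AX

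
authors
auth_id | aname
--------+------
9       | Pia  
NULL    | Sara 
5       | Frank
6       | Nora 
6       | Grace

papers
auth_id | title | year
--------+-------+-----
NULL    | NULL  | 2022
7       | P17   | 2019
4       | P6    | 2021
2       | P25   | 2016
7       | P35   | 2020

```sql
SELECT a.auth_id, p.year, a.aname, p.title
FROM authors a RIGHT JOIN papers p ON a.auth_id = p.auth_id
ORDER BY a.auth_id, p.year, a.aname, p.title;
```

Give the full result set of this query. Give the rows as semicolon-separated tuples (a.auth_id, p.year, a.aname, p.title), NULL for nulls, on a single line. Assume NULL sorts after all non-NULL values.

(NULL, 2016, NULL, P25); (NULL, 2019, NULL, P17); (NULL, 2020, NULL, P35); (NULL, 2021, NULL, P6); (NULL, 2022, NULL, NULL)

RIGHT JOIN keeps every row from `papers`; unmatched rows get NULL for `authors`'s columns.
Matching on a.auth_id = p.auth_id. A NULL in a compared column never satisfies the condition.
Matched pairs: 0; unmatched p rows kept: 5.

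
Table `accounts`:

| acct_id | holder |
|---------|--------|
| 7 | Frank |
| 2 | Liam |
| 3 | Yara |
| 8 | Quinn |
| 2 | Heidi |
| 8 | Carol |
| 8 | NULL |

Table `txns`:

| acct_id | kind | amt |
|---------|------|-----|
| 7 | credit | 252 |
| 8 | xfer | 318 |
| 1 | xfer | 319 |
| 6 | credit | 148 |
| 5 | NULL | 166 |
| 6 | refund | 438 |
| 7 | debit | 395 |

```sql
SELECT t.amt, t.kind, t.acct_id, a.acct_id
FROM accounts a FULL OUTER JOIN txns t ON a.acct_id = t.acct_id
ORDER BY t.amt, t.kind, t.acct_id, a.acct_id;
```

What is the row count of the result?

12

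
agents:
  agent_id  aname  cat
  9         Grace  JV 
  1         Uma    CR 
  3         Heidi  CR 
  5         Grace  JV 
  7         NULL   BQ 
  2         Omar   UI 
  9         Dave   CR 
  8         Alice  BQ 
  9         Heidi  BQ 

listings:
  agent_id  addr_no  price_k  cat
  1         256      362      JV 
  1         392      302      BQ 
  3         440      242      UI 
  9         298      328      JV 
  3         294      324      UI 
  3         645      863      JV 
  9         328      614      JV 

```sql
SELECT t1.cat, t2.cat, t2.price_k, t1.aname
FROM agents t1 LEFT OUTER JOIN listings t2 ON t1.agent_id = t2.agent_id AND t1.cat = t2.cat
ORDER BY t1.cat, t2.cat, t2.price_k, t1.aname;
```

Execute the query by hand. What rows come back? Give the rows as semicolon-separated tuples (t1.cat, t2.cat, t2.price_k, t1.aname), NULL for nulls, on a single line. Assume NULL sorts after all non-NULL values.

LEFT JOIN keeps every row from `agents`; unmatched rows get NULL for `listings`'s columns.
Matching on t1.agent_id = t2.agent_id AND t1.cat = t2.cat.
- t1 row (agent_id=9, cat=JV): matches 2 t2 row(s) → 2 output row(s).
- t1 row (agent_id=1, cat=CR): no match → kept, t2 columns NULL.
- t1 row (agent_id=3, cat=CR): no match → kept, t2 columns NULL.
- t1 row (agent_id=5, cat=JV): no match → kept, t2 columns NULL.
- t1 row (agent_id=7, cat=BQ): no match → kept, t2 columns NULL.
- t1 row (agent_id=2, cat=UI): no match → kept, t2 columns NULL.
- t1 row (agent_id=9, cat=CR): no match → kept, t2 columns NULL.
- t1 row (agent_id=8, cat=BQ): no match → kept, t2 columns NULL.
- t1 row (agent_id=9, cat=BQ): no match → kept, t2 columns NULL.
After projecting and ordering:
t1.cat | t2.cat | t2.price_k | t1.aname
BQ | NULL | NULL | Alice
BQ | NULL | NULL | Heidi
BQ | NULL | NULL | NULL
CR | NULL | NULL | Dave
CR | NULL | NULL | Heidi
CR | NULL | NULL | Uma
JV | JV | 328 | Grace
JV | JV | 614 | Grace
JV | NULL | NULL | Grace
UI | NULL | NULL | Omar

(BQ, NULL, NULL, Alice); (BQ, NULL, NULL, Heidi); (BQ, NULL, NULL, NULL); (CR, NULL, NULL, Dave); (CR, NULL, NULL, Heidi); (CR, NULL, NULL, Uma); (JV, JV, 328, Grace); (JV, JV, 614, Grace); (JV, NULL, NULL, Grace); (UI, NULL, NULL, Omar)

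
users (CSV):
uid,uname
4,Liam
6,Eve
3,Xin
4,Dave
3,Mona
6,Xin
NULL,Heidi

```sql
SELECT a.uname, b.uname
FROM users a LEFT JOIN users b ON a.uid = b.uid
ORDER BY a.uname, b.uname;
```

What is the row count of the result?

13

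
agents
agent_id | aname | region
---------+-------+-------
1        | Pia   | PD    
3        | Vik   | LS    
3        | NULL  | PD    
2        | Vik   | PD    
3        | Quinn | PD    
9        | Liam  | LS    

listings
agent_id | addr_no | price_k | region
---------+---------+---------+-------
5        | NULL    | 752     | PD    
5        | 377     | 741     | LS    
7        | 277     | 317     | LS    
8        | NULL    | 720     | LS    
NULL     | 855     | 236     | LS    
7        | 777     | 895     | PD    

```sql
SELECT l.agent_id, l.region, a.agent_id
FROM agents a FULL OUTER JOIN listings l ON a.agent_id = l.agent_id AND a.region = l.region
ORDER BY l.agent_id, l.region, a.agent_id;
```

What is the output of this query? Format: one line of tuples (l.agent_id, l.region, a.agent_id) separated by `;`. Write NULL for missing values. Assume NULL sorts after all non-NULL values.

FULL OUTER JOIN keeps every row from both sides; unmatched rows get NULL for the other side's columns.
Matching on a.agent_id = l.agent_id AND a.region = l.region. A NULL in a compared column never satisfies the condition.
- a (agent_id=1, region=PD) has no partner → padded with NULL.
- a (agent_id=3, region=LS) has no partner → padded with NULL.
- a (agent_id=3, region=PD) has no partner → padded with NULL.
- a (agent_id=2, region=PD) has no partner → padded with NULL.
- a (agent_id=3, region=PD) has no partner → padded with NULL.
- a (agent_id=9, region=LS) has no partner → padded with NULL.
- plus 6 unmatched l row(s), each kept with NULL a columns.

(5, LS, NULL); (5, PD, NULL); (7, LS, NULL); (7, PD, NULL); (8, LS, NULL); (NULL, LS, NULL); (NULL, NULL, 1); (NULL, NULL, 2); (NULL, NULL, 3); (NULL, NULL, 3); (NULL, NULL, 3); (NULL, NULL, 9)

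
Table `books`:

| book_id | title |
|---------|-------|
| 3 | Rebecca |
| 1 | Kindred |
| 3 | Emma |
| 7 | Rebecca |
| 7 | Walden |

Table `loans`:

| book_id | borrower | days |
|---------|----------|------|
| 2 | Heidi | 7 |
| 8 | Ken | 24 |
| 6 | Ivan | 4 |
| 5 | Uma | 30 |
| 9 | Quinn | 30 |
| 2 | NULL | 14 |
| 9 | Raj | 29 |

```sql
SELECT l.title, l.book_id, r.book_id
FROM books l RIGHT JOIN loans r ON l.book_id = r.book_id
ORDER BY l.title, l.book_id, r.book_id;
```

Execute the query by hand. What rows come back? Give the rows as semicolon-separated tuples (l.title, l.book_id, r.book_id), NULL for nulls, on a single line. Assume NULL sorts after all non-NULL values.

RIGHT JOIN keeps every row from `loans`; unmatched rows get NULL for `books`'s columns.
Matching on l.book_id = r.book_id.
- l row (book_id=3): no match.
- l row (book_id=1): no match.
- l row (book_id=3): no match.
- l row (book_id=7): no match.
- l row (book_id=7): no match.
- plus 7 unmatched r row(s), each kept with NULL l columns.
After projecting and ordering:
l.title | l.book_id | r.book_id
NULL | NULL | 2
NULL | NULL | 2
NULL | NULL | 5
NULL | NULL | 6
NULL | NULL | 8
NULL | NULL | 9
NULL | NULL | 9

(NULL, NULL, 2); (NULL, NULL, 2); (NULL, NULL, 5); (NULL, NULL, 6); (NULL, NULL, 8); (NULL, NULL, 9); (NULL, NULL, 9)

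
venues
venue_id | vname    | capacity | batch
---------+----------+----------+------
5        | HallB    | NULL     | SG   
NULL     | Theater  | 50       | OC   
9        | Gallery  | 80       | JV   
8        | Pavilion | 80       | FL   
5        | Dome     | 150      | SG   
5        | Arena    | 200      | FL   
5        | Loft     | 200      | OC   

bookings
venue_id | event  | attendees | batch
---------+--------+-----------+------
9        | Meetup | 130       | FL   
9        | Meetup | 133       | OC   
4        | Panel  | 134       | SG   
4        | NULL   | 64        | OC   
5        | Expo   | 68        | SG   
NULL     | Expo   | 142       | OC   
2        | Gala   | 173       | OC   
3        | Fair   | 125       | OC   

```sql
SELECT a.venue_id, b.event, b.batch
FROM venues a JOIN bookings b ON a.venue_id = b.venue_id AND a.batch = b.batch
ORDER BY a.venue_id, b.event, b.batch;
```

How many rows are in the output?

2

INNER JOIN keeps only pairs where the ON condition holds.
Matching on a.venue_id = b.venue_id AND a.batch = b.batch. A NULL in a compared column never satisfies the condition.
Matched pairs: 2.
Total: 2 rows.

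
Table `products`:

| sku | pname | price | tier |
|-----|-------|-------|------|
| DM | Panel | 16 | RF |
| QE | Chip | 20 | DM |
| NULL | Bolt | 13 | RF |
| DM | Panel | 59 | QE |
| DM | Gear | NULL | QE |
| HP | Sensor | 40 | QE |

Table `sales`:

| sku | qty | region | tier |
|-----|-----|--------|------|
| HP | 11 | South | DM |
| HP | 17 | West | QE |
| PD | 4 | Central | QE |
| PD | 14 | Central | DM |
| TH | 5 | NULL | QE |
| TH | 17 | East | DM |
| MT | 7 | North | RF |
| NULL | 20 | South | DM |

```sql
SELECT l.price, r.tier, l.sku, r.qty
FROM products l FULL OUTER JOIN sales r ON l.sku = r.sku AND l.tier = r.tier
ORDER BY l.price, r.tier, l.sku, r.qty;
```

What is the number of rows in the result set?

13

FULL OUTER JOIN keeps every row from both sides; unmatched rows get NULL for the other side's columns.
Matching on l.sku = r.sku AND l.tier = r.tier. A NULL in a compared column never satisfies the condition.
- l row (sku=DM, tier=RF): no match → kept, r columns NULL.
- l row (sku=QE, tier=DM): no match → kept, r columns NULL.
- l row (sku=NULL, tier=RF): no match → kept, r columns NULL.
- l row (sku=DM, tier=QE): no match → kept, r columns NULL.
- l row (sku=DM, tier=QE): no match → kept, r columns NULL.
- l row (sku=HP, tier=QE): matches 1 r row(s) → 1 output row(s).
- 7 row(s) from r found no l partner → padded with NULL.
Total: 1 matched + 12 padded = 13 rows.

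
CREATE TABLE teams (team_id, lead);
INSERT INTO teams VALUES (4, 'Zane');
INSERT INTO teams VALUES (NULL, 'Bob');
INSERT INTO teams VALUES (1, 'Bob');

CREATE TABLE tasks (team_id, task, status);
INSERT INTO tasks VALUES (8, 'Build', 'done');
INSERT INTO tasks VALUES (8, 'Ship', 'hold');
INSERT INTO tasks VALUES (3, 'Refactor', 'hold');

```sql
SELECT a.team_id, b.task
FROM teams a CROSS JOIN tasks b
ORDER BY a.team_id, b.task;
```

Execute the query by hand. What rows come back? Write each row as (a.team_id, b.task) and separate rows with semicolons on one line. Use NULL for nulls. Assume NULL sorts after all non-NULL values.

(1, Build); (1, Refactor); (1, Ship); (4, Build); (4, Refactor); (4, Ship); (NULL, Build); (NULL, Refactor); (NULL, Ship)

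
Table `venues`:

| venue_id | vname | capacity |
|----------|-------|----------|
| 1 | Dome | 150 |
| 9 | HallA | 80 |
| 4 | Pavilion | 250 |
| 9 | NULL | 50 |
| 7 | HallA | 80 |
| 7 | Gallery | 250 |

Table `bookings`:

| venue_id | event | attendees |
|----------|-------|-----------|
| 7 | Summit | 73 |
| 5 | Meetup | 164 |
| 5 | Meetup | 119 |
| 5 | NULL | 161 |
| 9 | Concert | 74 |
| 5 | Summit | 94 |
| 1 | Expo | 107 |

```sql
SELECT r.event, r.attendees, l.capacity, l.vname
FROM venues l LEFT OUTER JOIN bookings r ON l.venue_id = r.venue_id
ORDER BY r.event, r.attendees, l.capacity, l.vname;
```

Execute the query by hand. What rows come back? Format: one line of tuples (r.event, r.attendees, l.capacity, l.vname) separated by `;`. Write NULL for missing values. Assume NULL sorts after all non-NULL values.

(Concert, 74, 50, NULL); (Concert, 74, 80, HallA); (Expo, 107, 150, Dome); (Summit, 73, 80, HallA); (Summit, 73, 250, Gallery); (NULL, NULL, 250, Pavilion)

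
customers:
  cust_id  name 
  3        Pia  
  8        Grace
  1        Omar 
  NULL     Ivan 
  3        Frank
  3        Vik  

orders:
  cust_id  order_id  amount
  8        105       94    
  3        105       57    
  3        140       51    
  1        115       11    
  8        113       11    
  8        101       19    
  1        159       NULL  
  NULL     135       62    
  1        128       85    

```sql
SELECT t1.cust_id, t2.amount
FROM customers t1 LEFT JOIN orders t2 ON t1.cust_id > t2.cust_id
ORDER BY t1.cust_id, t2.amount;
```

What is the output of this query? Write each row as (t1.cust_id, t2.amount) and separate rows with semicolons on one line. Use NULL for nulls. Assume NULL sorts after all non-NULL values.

LEFT JOIN keeps every row from `customers`; unmatched rows get NULL for `orders`'s columns.
Matching on t1.cust_id > t2.cust_id. A NULL in a compared column never satisfies the condition.
Matched pairs: 14; unmatched t1 rows kept: 2.

(1, NULL); (3, 11); (3, 11); (3, 11); (3, 85); (3, 85); (3, 85); (3, NULL); (3, NULL); (3, NULL); (8, 11); (8, 51); (8, 57); (8, 85); (8, NULL); (NULL, NULL)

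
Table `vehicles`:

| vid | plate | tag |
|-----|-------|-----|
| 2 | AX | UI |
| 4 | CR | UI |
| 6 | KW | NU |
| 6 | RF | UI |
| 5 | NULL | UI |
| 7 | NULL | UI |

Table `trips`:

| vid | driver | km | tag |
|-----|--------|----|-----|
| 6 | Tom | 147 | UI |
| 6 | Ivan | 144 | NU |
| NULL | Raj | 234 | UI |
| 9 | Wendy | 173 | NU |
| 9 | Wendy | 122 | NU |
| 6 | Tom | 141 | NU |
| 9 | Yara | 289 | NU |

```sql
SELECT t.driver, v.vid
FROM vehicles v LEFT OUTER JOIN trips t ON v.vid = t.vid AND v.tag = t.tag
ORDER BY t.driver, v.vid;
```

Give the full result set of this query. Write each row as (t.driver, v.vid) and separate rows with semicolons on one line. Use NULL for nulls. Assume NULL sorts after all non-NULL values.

LEFT JOIN keeps every row from `vehicles`; unmatched rows get NULL for `trips`'s columns.
Matching on v.vid = t.vid AND v.tag = t.tag. A NULL in a compared column never satisfies the condition.
- vid=2, tag=UI: no t row matches, row kept with t columns NULL.
- vid=4, tag=UI: no t row matches, row kept with t columns NULL.
- vid=6, tag=NU: 2 matching t row(s), so 2 row(s) emitted.
- vid=6, tag=UI: 1 matching t row(s), so 1 row(s) emitted.
- vid=5, tag=UI: no t row matches, row kept with t columns NULL.
- vid=7, tag=UI: no t row matches, row kept with t columns NULL.
After projecting and ordering:
t.driver | v.vid
Ivan | 6
Tom | 6
Tom | 6
NULL | 2
NULL | 4
NULL | 5
NULL | 7

(Ivan, 6); (Tom, 6); (Tom, 6); (NULL, 2); (NULL, 4); (NULL, 5); (NULL, 7)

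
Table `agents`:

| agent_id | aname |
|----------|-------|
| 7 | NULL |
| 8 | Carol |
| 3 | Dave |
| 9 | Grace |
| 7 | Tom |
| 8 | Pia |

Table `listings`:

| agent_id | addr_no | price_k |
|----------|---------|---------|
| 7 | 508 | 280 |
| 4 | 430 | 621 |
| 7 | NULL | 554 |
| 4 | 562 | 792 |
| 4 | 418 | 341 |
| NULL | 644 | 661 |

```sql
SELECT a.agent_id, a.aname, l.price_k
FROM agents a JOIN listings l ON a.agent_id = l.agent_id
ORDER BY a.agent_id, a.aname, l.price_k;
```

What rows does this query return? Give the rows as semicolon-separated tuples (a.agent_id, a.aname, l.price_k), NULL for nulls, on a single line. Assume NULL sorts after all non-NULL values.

INNER JOIN keeps only pairs where the ON condition holds.
Matching on a.agent_id = l.agent_id. A NULL in a compared column never satisfies the condition.
- a (agent_id=7) pairs with 2 row(s) of l.
- a (agent_id=8) has no partner → excluded.
- a (agent_id=3) has no partner → excluded.
- a (agent_id=9) has no partner → excluded.
- a (agent_id=7) pairs with 2 row(s) of l.
- a (agent_id=8) has no partner → excluded.
After projecting and ordering:
a.agent_id | a.aname | l.price_k
7 | Tom | 280
7 | Tom | 554
7 | NULL | 280
7 | NULL | 554

(7, Tom, 280); (7, Tom, 554); (7, NULL, 280); (7, NULL, 554)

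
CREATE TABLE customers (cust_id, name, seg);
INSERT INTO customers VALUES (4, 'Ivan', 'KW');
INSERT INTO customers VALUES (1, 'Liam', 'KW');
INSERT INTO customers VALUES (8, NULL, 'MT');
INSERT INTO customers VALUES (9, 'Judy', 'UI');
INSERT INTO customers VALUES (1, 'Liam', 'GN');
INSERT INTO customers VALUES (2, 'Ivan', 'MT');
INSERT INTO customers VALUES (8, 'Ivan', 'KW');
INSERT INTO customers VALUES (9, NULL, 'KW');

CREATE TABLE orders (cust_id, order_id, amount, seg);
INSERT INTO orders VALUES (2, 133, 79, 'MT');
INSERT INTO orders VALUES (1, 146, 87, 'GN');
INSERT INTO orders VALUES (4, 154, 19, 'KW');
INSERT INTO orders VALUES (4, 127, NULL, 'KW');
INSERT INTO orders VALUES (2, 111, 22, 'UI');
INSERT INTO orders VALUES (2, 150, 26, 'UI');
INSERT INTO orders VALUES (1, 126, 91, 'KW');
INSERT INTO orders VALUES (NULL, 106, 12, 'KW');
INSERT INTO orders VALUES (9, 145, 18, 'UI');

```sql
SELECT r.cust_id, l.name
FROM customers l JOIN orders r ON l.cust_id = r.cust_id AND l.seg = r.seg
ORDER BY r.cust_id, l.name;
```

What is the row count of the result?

6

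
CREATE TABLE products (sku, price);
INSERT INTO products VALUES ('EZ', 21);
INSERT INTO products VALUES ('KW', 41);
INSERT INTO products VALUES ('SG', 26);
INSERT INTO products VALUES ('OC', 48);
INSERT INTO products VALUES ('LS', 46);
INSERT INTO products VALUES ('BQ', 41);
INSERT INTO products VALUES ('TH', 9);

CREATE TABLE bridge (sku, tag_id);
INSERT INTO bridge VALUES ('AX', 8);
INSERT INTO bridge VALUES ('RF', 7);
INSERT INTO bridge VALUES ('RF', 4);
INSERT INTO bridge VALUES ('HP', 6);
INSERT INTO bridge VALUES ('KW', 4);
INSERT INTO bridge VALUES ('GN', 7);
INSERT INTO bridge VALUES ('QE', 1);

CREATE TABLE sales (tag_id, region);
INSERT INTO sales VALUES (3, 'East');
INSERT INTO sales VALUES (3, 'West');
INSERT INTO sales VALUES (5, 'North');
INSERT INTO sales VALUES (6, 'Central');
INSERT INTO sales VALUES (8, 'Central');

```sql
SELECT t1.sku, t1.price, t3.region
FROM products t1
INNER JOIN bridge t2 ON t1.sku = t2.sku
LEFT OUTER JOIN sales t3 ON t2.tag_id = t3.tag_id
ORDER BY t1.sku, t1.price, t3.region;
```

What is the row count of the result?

1

Step 1 — t1 INNER JOIN t2 on sku → 1 row(s).
Then LEFT JOIN `sales t3` on tag_id: each of those 1 rows is kept; rows whose t2.tag_id has no match in t3 get NULL for t3's columns.
Result: 1 row(s).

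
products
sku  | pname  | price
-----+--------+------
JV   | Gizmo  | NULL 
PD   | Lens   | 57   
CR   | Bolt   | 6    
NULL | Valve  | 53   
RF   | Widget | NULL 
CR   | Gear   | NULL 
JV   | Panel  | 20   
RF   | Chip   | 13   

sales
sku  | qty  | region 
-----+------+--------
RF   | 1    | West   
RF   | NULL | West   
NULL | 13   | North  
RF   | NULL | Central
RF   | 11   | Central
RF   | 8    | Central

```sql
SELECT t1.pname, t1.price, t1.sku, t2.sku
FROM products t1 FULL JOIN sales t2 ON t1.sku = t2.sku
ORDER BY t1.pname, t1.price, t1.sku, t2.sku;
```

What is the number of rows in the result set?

FULL OUTER JOIN keeps every row from both sides; unmatched rows get NULL for the other side's columns.
Matching on t1.sku = t2.sku. A NULL in a compared column never satisfies the condition.
Matched pairs: 10; unmatched t1 rows kept: 6; unmatched t2 rows kept: 1.
Total: 10 matched + 7 padded = 17 rows.

17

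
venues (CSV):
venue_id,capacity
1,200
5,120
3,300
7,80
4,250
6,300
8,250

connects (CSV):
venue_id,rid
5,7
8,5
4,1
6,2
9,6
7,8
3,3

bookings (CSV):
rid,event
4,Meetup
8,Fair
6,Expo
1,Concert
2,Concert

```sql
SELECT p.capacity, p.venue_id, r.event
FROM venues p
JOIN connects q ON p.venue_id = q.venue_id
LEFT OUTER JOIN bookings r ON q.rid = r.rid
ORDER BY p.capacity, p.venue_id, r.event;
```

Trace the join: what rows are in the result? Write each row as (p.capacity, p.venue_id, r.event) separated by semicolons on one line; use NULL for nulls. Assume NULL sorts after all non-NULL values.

(80, 7, Fair); (120, 5, NULL); (250, 4, Concert); (250, 8, NULL); (300, 3, NULL); (300, 6, Concert)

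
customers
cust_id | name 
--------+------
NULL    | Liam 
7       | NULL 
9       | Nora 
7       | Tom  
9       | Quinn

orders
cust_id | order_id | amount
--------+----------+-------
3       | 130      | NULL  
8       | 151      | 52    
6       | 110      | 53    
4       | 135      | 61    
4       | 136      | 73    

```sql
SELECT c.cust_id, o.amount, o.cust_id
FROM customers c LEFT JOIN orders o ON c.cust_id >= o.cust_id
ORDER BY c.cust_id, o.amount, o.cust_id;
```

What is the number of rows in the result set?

LEFT JOIN keeps every row from `customers`; unmatched rows get NULL for `orders`'s columns.
Matching on c.cust_id >= o.cust_id. A NULL in a compared column never satisfies the condition.
- c[0] cust_id=NULL → no match; kept with NULLs on the o side.
- c[1] cust_id=7 → 4 match(es) in o → 4 row(s).
- c[2] cust_id=9 → 5 match(es) in o → 5 row(s).
- c[3] cust_id=7 → 4 match(es) in o → 4 row(s).
- c[4] cust_id=9 → 5 match(es) in o → 5 row(s).
Total: 18 matched + 1 padded = 19 rows.

19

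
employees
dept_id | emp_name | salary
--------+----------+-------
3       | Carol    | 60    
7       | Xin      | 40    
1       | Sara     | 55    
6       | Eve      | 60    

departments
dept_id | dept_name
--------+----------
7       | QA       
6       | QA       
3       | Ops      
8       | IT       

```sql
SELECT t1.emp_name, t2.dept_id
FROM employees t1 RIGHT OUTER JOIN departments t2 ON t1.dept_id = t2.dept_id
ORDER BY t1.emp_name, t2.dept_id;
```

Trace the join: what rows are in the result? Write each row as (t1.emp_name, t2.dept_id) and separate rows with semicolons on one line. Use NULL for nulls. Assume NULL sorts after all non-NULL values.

RIGHT JOIN keeps every row from `departments`; unmatched rows get NULL for `employees`'s columns.
Matching on t1.dept_id = t2.dept_id.
Matched pairs: 3; unmatched t2 rows kept: 1.

(Carol, 3); (Eve, 6); (Xin, 7); (NULL, 8)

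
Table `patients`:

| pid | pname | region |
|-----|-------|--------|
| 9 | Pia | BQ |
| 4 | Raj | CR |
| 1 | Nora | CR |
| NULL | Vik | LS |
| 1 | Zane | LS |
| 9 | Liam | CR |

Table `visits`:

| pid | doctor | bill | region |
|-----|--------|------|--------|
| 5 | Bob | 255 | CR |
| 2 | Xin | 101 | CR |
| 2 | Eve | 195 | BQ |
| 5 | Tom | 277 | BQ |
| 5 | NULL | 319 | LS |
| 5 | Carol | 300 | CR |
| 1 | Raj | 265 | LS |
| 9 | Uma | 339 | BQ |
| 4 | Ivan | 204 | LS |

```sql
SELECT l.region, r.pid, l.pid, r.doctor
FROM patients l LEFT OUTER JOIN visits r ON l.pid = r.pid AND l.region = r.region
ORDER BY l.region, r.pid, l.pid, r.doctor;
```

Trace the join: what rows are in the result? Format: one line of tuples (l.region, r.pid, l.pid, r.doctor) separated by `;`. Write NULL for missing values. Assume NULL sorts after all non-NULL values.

LEFT JOIN keeps every row from `patients`; unmatched rows get NULL for `visits`'s columns.
Matching on l.pid = r.pid AND l.region = r.region. A NULL in a compared column never satisfies the condition.
- l[0] pid=9, region=BQ → 1 match(es) in r → 1 row(s).
- l[1] pid=4, region=CR → no match; kept with NULLs on the r side.
- l[2] pid=1, region=CR → no match; kept with NULLs on the r side.
- l[3] pid=NULL, region=LS → no match; kept with NULLs on the r side.
- l[4] pid=1, region=LS → 1 match(es) in r → 1 row(s).
- l[5] pid=9, region=CR → no match; kept with NULLs on the r side.
After projecting and ordering:
l.region | r.pid | l.pid | r.doctor
BQ | 9 | 9 | Uma
CR | NULL | 1 | NULL
CR | NULL | 4 | NULL
CR | NULL | 9 | NULL
LS | 1 | 1 | Raj
LS | NULL | NULL | NULL

(BQ, 9, 9, Uma); (CR, NULL, 1, NULL); (CR, NULL, 4, NULL); (CR, NULL, 9, NULL); (LS, 1, 1, Raj); (LS, NULL, NULL, NULL)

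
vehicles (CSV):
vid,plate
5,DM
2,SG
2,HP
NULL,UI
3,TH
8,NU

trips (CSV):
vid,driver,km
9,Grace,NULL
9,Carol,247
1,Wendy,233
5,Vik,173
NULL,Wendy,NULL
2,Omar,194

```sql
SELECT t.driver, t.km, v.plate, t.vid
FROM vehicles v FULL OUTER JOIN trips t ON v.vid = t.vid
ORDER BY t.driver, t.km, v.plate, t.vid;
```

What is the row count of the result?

FULL OUTER JOIN keeps every row from both sides; unmatched rows get NULL for the other side's columns.
Matching on v.vid = t.vid. A NULL in a compared column never satisfies the condition.
Matched pairs: 3; unmatched v rows kept: 3; unmatched t rows kept: 4.
Total: 3 matched + 7 padded = 10 rows.

10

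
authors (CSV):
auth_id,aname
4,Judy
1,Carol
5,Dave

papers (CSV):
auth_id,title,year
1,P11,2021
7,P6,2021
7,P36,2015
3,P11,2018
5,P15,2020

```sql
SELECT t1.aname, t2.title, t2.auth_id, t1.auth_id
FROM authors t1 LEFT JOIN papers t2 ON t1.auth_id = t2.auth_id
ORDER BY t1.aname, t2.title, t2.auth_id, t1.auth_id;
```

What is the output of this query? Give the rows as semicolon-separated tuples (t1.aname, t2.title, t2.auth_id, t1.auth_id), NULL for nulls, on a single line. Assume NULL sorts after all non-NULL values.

LEFT JOIN keeps every row from `authors`; unmatched rows get NULL for `papers`'s columns.
Matching on t1.auth_id = t2.auth_id.
- t1 row (auth_id=4): no match → kept, t2 columns NULL.
- t1 row (auth_id=1): matches 1 t2 row(s) → 1 output row(s).
- t1 row (auth_id=5): matches 1 t2 row(s) → 1 output row(s).
After projecting and ordering:
t1.aname | t2.title | t2.auth_id | t1.auth_id
Carol | P11 | 1 | 1
Dave | P15 | 5 | 5
Judy | NULL | NULL | 4

(Carol, P11, 1, 1); (Dave, P15, 5, 5); (Judy, NULL, NULL, 4)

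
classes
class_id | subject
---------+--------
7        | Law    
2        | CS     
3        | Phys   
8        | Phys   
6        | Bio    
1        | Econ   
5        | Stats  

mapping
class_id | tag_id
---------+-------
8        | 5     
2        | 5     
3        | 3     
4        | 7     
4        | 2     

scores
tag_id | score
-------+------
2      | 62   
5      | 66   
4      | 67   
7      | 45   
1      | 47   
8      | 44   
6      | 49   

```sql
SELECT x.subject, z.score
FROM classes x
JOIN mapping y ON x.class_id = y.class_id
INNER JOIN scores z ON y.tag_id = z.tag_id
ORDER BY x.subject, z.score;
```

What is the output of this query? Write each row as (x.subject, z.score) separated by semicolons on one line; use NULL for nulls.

(CS, 66); (Phys, 66)

Step 1 — x INNER JOIN y on class_id → 3 row(s).
Then INNER JOIN `scores z` on tag_id: keep only rows whose y.tag_id appears in z.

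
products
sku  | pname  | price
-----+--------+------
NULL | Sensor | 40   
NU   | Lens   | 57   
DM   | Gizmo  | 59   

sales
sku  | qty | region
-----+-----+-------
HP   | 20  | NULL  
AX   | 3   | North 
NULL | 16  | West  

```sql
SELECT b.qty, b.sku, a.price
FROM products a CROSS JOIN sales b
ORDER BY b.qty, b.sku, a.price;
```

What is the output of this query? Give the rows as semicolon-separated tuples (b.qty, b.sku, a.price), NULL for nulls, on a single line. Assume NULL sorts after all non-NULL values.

(3, AX, 40); (3, AX, 57); (3, AX, 59); (16, NULL, 40); (16, NULL, 57); (16, NULL, 59); (20, HP, 40); (20, HP, 57); (20, HP, 59)

CROSS JOIN pairs every row of `products` with every row of `sales`: 3 × 3 = 9 rows.
After projecting and ordering:
b.qty | b.sku | a.price
3 | AX | 40
3 | AX | 57
3 | AX | 59
16 | NULL | 40
16 | NULL | 57
16 | NULL | 59
20 | HP | 40
20 | HP | 57
20 | HP | 59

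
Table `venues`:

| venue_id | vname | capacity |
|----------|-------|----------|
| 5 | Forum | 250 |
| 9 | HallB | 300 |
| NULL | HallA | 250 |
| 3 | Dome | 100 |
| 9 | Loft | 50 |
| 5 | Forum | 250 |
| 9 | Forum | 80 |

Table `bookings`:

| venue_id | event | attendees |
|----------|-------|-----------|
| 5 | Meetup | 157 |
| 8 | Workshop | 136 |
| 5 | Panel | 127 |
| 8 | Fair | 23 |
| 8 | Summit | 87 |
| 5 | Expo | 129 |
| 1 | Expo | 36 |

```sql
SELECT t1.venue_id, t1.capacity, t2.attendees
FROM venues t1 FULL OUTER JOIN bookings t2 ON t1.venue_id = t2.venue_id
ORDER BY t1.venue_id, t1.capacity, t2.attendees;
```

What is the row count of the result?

15

FULL OUTER JOIN keeps every row from both sides; unmatched rows get NULL for the other side's columns.
Matching on t1.venue_id = t2.venue_id. A NULL in a compared column never satisfies the condition.
- t1 row (venue_id=5): matches 3 t2 row(s) → 3 output row(s).
- t1 row (venue_id=9): no match → kept, t2 columns NULL.
- t1 row (venue_id=NULL): no match → kept, t2 columns NULL.
- t1 row (venue_id=3): no match → kept, t2 columns NULL.
- t1 row (venue_id=9): no match → kept, t2 columns NULL.
- t1 row (venue_id=5): matches 3 t2 row(s) → 3 output row(s).
- t1 row (venue_id=9): no match → kept, t2 columns NULL.
- 4 t2 row(s) had no t1 match → kept, t1 columns NULL.
Total: 6 matched + 9 padded = 15 rows.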